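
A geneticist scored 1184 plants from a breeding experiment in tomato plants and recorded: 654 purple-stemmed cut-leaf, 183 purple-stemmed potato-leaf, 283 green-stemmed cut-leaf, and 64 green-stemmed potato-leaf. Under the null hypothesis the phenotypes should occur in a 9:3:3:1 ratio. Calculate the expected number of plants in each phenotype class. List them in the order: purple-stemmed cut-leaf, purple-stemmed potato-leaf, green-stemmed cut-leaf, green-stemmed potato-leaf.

666, 222, 222, 74

Under the 9:3:3:1 hypothesis (Σ ratio = 16, N = 1184):
  purple-stemmed cut-leaf: 1184 × 9/16 = 666
  purple-stemmed potato-leaf: 1184 × 3/16 = 222
  green-stemmed cut-leaf: 1184 × 3/16 = 222
  green-stemmed potato-leaf: 1184 × 1/16 = 74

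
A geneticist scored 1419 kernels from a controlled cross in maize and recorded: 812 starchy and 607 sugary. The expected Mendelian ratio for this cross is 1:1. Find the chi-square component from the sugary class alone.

Expected counts for N = 1419 under a 1:1 ratio (total parts = 2):
  starchy: 1419 × 1/2 = 709.5
  sugary: 1419 × 1/2 = 709.5
Contribution of sugary: (607 − 709.5)² / 709.5 = 14.8080

14.808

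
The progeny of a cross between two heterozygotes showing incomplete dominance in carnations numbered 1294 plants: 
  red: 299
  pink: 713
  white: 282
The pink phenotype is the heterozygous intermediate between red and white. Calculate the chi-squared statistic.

13.912

With incomplete dominance, a heterozygote × heterozygote cross gives a 1:2:1 phenotypic ratio.
Total ratio parts = 4. Expected numbers out of 1294:
  red: 1294 × 1/4 = 323.5
  pink: 1294 × 2/4 = 647
  white: 1294 × 1/4 = 323.5
χ² = Σ (O − E)² / E
  red: (299 − 323.5)² / 323.5 = 1.8555
  pink: (713 − 647)² / 647 = 6.7326
  white: (282 − 323.5)² / 323.5 = 5.3238
χ² = 1.8555 + 6.7326 + 5.3238 = 13.9119 ≈ 13.912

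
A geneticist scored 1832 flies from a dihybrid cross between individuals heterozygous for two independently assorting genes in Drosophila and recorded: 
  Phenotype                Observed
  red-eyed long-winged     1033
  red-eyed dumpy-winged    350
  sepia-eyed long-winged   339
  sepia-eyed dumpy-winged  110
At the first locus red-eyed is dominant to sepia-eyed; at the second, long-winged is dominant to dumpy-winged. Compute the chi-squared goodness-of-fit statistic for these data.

A dihybrid F₂ with independent assortment and complete dominance at both loci gives a 9:3:3:1 phenotypic ratio.
The 9:3:3:1 ratio has 16 parts, so with N = 1832 the expected counts are:
  red-eyed long-winged: 1832 × 9/16 = 1030.5
  red-eyed dumpy-winged: 1832 × 3/16 = 343.5
  sepia-eyed long-winged: 1832 × 3/16 = 343.5
  sepia-eyed dumpy-winged: 1832 × 1/16 = 114.5
χ² = Σ (O − E)² / E
  red-eyed long-winged: (1033 − 1030.5)² / 1030.5 = 0.0061
  red-eyed dumpy-winged: (350 − 343.5)² / 343.5 = 0.1230
  sepia-eyed long-winged: (339 − 343.5)² / 343.5 = 0.0590
  sepia-eyed dumpy-winged: (110 − 114.5)² / 114.5 = 0.1769
χ² = 0.0061 + 0.1230 + 0.0590 + 0.1769 = 0.365

0.365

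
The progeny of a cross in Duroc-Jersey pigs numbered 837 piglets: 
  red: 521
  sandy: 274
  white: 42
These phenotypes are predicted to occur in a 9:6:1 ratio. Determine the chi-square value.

Under the 9:6:1 hypothesis (Σ ratio = 16, N = 837):
  red: 837 × 9/16 = 470.8125
  sandy: 837 × 6/16 = 313.875
  white: 837 × 1/16 = 52.3125
χ² = Σ (O − E)² / E
  red: (521 − 470.8125)² / 470.8125 = 5.3499
  sandy: (274 − 313.875)² / 313.875 = 5.0658
  white: (42 − 52.3125)² / 52.3125 = 2.0329
χ² = 5.3499 + 5.0658 + 2.0329 = 12.4486 ≈ 12.449

12.449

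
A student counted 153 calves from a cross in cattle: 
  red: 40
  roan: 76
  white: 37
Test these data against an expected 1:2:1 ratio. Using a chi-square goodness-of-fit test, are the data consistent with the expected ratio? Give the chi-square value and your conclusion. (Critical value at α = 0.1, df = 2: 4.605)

Expected counts for N = 153 under a 1:2:1 ratio (total parts = 4):
  red: 153 × 1/4 = 38.25
  roan: 153 × 2/4 = 76.5
  white: 153 × 1/4 = 38.25
χ² = Σ (O − E)² / E
  red: (40 − 38.25)² / 38.25 = 0.0801
  roan: (76 − 76.5)² / 76.5 = 0.0033
  white: (37 − 38.25)² / 38.25 = 0.0408
χ² = 0.0801 + 0.0033 + 0.0408 = 0.1242 ≈ 0.124
Degrees of freedom = 3 − 1 = 2; critical value at α = 0.1 is 4.605.
Since 0.124 < 4.605, we fail to reject the null hypothesis — the data are consistent with the 1:2:1 ratio.

0.124; consistent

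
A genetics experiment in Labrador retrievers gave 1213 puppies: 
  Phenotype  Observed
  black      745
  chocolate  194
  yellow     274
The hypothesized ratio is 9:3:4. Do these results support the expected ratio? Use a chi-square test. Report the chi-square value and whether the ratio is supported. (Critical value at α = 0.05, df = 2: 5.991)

13.497; not consistent

Total ratio parts = 16. Expected numbers out of 1213:
  black: 1213 × 9/16 = 682.3125
  chocolate: 1213 × 3/16 = 227.4375
  yellow: 1213 × 4/16 = 303.25
χ² = Σ (O − E)² / E
  black: (745 − 682.3125)² / 682.3125 = 5.7594
  chocolate: (194 − 227.4375)² / 227.4375 = 4.9159
  yellow: (274 − 303.25)² / 303.25 = 2.8213
χ² = 5.7594 + 4.9159 + 2.8213 = 13.4966 ≈ 13.497
Degrees of freedom = 3 − 1 = 2; critical value at α = 0.05 is 5.991.
Since 13.497 > 5.991, we reject the null hypothesis — the data do not fit the 9:3:4 ratio.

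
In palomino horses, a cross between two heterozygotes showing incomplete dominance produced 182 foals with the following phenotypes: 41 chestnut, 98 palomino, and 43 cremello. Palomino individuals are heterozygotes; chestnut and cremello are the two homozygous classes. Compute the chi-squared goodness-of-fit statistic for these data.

1.121

With incomplete dominance, a heterozygote × heterozygote cross gives a 1:2:1 phenotypic ratio.
Under the 1:2:1 hypothesis (Σ ratio = 4, N = 182):
  chestnut: 182 × 1/4 = 45.5
  palomino: 182 × 2/4 = 91
  cremello: 182 × 1/4 = 45.5
χ² = Σ (O − E)² / E
  chestnut: (41 − 45.5)² / 45.5 = 0.4451
  palomino: (98 − 91)² / 91 = 0.5385
  cremello: (43 − 45.5)² / 45.5 = 0.1374
χ² = 0.4451 + 0.5385 + 0.1374 = 1.121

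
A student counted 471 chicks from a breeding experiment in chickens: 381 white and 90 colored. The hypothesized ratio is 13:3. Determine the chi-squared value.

0.040

Expected counts for N = 471 under a 13:3 ratio (total parts = 16):
  white: 471 × 13/16 = 382.6875
  colored: 471 × 3/16 = 88.3125
χ² = Σ (O − E)² / E
  white: (381 − 382.6875)² / 382.6875 = 0.0074
  colored: (90 − 88.3125)² / 88.3125 = 0.0322
χ² = 0.0074 + 0.0322 = 0.0396 ≈ 0.040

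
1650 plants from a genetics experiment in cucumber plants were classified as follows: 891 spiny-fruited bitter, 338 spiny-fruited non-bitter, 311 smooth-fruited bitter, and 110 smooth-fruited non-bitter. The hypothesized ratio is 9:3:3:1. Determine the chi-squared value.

Under the 9:3:3:1 hypothesis (Σ ratio = 16, N = 1650):
  spiny-fruited bitter: 1650 × 9/16 = 928.125
  spiny-fruited non-bitter: 1650 × 3/16 = 309.375
  smooth-fruited bitter: 1650 × 3/16 = 309.375
  smooth-fruited non-bitter: 1650 × 1/16 = 103.125
χ² = Σ (O − E)² / E
  spiny-fruited bitter: (891 − 928.125)² / 928.125 = 1.4850
  spiny-fruited non-bitter: (338 − 309.375)² / 309.375 = 2.6485
  smooth-fruited bitter: (311 − 309.375)² / 309.375 = 0.0085
  smooth-fruited non-bitter: (110 − 103.125)² / 103.125 = 0.4583
χ² = 1.4850 + 2.6485 + 0.0085 + 0.4583 = 4.6003 ≈ 4.600

4.600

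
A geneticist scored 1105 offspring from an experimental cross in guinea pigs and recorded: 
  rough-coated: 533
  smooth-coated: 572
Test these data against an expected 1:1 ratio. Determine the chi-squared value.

Total ratio parts = 2. Expected numbers out of 1105:
  rough-coated: 1105 × 1/2 = 552.5
  smooth-coated: 1105 × 1/2 = 552.5
χ² = Σ (O − E)² / E
  rough-coated: (533 − 552.5)² / 552.5 = 0.6882
  smooth-coated: (572 − 552.5)² / 552.5 = 0.6882
χ² = 0.6882 + 0.6882 = 1.3764 ≈ 1.376

1.376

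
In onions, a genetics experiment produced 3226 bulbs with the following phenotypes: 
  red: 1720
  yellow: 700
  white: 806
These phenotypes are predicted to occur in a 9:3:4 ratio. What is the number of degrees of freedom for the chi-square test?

2

A goodness-of-fit test with 3 phenotype classes has df = 3 − 1 = 2.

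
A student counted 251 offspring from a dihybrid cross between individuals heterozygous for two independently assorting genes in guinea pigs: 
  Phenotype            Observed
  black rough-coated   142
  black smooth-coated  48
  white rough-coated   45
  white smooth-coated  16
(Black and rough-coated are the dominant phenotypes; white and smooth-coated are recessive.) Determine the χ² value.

0.120

A dihybrid F₂ with independent assortment and complete dominance at both loci gives a 9:3:3:1 phenotypic ratio.
Expected counts for N = 251 under a 9:3:3:1 ratio (total parts = 16):
  black rough-coated: 251 × 9/16 = 141.1875
  black smooth-coated: 251 × 3/16 = 47.0625
  white rough-coated: 251 × 3/16 = 47.0625
  white smooth-coated: 251 × 1/16 = 15.6875
χ² = Σ (O − E)² / E
  black rough-coated: (142 − 141.1875)² / 141.1875 = 0.0047
  black smooth-coated: (48 − 47.0625)² / 47.0625 = 0.0187
  white rough-coated: (45 − 47.0625)² / 47.0625 = 0.0904
  white smooth-coated: (16 − 15.6875)² / 15.6875 = 0.0062
χ² = 0.0047 + 0.0187 + 0.0904 + 0.0062 = 0.120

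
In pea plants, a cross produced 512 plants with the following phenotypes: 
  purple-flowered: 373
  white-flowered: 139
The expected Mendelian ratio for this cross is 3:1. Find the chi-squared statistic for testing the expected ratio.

1.260

Under the 3:1 hypothesis (Σ ratio = 4, N = 512):
  purple-flowered: 512 × 3/4 = 384
  white-flowered: 512 × 1/4 = 128
χ² = Σ (O − E)² / E
  purple-flowered: (373 − 384)² / 384 = 0.3151
  white-flowered: (139 − 128)² / 128 = 0.9453
χ² = 0.3151 + 0.9453 = 1.2604 ≈ 1.260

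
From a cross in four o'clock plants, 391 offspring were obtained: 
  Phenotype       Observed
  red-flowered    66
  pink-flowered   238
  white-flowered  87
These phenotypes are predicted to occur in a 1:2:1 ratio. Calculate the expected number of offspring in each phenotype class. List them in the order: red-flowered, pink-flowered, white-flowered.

Expected counts for N = 391 under a 1:2:1 ratio (total parts = 4):
  red-flowered: 391 × 1/4 = 97.75
  pink-flowered: 391 × 2/4 = 195.5
  white-flowered: 391 × 1/4 = 97.75

97.75, 195.5, 97.75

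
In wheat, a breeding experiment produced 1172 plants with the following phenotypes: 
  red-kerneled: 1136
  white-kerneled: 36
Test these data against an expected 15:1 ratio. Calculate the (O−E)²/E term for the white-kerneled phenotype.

Under the 15:1 hypothesis (Σ ratio = 16, N = 1172):
  red-kerneled: 1172 × 15/16 = 1098.75
  white-kerneled: 1172 × 1/16 = 73.25
Contribution of white-kerneled: (36 − 73.25)² / 73.25 = 18.9428

18.943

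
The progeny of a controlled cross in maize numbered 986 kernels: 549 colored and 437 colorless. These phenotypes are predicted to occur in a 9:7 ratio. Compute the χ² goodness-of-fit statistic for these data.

0.130

Under the 9:7 hypothesis (Σ ratio = 16, N = 986):
  colored: 986 × 9/16 = 554.625
  colorless: 986 × 7/16 = 431.375
χ² = Σ (O − E)² / E
  colored: (549 − 554.625)² / 554.625 = 0.0570
  colorless: (437 − 431.375)² / 431.375 = 0.0733
χ² = 0.0570 + 0.0733 = 0.1303 ≈ 0.130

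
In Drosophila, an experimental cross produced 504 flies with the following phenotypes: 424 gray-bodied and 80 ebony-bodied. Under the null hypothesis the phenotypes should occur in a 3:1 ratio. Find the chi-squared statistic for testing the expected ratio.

22.392

Under the 3:1 hypothesis (Σ ratio = 4, N = 504):
  gray-bodied: 504 × 3/4 = 378
  ebony-bodied: 504 × 1/4 = 126
χ² = Σ (O − E)² / E
  gray-bodied: (424 − 378)² / 378 = 5.5979
  ebony-bodied: (80 − 126)² / 126 = 16.7937
χ² = 5.5979 + 16.7937 = 22.3916 ≈ 22.392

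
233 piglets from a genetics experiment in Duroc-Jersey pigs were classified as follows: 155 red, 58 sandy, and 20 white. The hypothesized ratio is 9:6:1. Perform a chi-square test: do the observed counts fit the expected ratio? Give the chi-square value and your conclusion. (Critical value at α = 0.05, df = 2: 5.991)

16.278; not consistent

Expected counts for N = 233 under a 9:6:1 ratio (total parts = 16):
  red: 233 × 9/16 = 131.0625
  sandy: 233 × 6/16 = 87.375
  white: 233 × 1/16 = 14.5625
χ² = Σ (O − E)² / E
  red: (155 − 131.0625)² / 131.0625 = 4.3720
  sandy: (58 − 87.375)² / 87.375 = 9.8757
  white: (20 − 14.5625)² / 14.5625 = 2.0303
χ² = 4.3720 + 9.8757 + 2.0303 = 16.278
Degrees of freedom = 3 − 1 = 2; critical value at α = 0.05 is 5.991.
Since 16.278 > 5.991, we reject the null hypothesis — the data do not fit the 9:6:1 ratio.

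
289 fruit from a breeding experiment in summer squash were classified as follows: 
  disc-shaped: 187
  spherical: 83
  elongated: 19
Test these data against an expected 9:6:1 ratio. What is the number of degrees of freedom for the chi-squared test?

A goodness-of-fit test with 3 phenotype classes has df = 3 − 1 = 2.

2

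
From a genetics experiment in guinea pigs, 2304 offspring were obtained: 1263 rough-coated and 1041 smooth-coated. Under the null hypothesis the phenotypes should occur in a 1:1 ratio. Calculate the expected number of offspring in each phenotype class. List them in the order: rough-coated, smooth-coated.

The 1:1 ratio has 2 parts, so with N = 2304 the expected counts are:
  rough-coated: 2304 × 1/2 = 1152
  smooth-coated: 2304 × 1/2 = 1152

1152, 1152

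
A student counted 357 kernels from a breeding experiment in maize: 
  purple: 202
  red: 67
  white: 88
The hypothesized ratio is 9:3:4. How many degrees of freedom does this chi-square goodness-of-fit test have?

A goodness-of-fit test with 3 phenotype classes has df = 3 − 1 = 2.

2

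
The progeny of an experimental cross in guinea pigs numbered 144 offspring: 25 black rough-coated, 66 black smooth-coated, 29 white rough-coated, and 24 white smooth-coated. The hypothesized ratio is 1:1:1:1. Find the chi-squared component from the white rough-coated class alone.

Under the 1:1:1:1 hypothesis (Σ ratio = 4, N = 144):
  black rough-coated: 144 × 1/4 = 36
  black smooth-coated: 144 × 1/4 = 36
  white rough-coated: 144 × 1/4 = 36
  white smooth-coated: 144 × 1/4 = 36
Contribution of white rough-coated: (29 − 36)² / 36 = 1.3611

1.361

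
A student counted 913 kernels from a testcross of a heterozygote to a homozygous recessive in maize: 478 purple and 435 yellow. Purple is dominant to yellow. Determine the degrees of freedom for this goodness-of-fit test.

A testcross of a heterozygote (Aa × aa) gives a 1:1 phenotypic ratio.
A goodness-of-fit test with 2 phenotype classes has df = 2 − 1 = 1.

1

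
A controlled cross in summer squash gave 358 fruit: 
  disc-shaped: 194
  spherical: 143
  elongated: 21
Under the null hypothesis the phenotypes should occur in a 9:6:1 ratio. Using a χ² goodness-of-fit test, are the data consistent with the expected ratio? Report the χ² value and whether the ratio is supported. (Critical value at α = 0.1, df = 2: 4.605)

0.925; consistent

Total ratio parts = 16. Expected numbers out of 358:
  disc-shaped: 358 × 9/16 = 201.375
  spherical: 358 × 6/16 = 134.25
  elongated: 358 × 1/16 = 22.375
χ² = Σ (O − E)² / E
  disc-shaped: (194 − 201.375)² / 201.375 = 0.2701
  spherical: (143 − 134.25)² / 134.25 = 0.5703
  elongated: (21 − 22.375)² / 22.375 = 0.0845
χ² = 0.2701 + 0.5703 + 0.0845 = 0.9249 ≈ 0.925
Degrees of freedom = 3 − 1 = 2; critical value at α = 0.1 is 4.605.
Since 0.925 < 4.605, we fail to reject the null hypothesis — the data are consistent with the 9:6:1 ratio.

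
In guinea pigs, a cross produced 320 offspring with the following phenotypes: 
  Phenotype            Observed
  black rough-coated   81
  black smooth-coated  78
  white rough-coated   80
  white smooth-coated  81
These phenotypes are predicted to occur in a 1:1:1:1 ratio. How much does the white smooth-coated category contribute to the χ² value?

The 1:1:1:1 ratio has 4 parts, so with N = 320 the expected counts are:
  black rough-coated: 320 × 1/4 = 80
  black smooth-coated: 320 × 1/4 = 80
  white rough-coated: 320 × 1/4 = 80
  white smooth-coated: 320 × 1/4 = 80
Contribution of white smooth-coated: (81 − 80)² / 80 = 0.0125

0.013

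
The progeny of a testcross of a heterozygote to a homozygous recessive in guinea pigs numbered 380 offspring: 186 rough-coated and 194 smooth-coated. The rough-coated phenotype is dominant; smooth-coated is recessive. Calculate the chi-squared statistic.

A testcross of a heterozygote (Aa × aa) gives a 1:1 phenotypic ratio.
Under the 1:1 hypothesis (Σ ratio = 2, N = 380):
  rough-coated: 380 × 1/2 = 190
  smooth-coated: 380 × 1/2 = 190
χ² = Σ (O − E)² / E
  rough-coated: (186 − 190)² / 190 = 0.0842
  smooth-coated: (194 − 190)² / 190 = 0.0842
χ² = 0.0842 + 0.0842 = 0.1684 ≈ 0.168

0.168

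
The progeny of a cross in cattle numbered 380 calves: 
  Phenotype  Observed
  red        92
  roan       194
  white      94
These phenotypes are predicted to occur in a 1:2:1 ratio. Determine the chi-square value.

Under the 1:2:1 hypothesis (Σ ratio = 4, N = 380):
  red: 380 × 1/4 = 95
  roan: 380 × 2/4 = 190
  white: 380 × 1/4 = 95
χ² = Σ (O − E)² / E
  red: (92 − 95)² / 95 = 0.0947
  roan: (194 − 190)² / 190 = 0.0842
  white: (94 − 95)² / 95 = 0.0105
χ² = 0.0947 + 0.0842 + 0.0105 = 0.1894 ≈ 0.189

0.189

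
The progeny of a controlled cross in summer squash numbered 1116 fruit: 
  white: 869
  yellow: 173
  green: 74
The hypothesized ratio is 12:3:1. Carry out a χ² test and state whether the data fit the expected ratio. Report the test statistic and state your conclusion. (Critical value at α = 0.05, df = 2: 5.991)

7.762; not consistent

Under the 12:3:1 hypothesis (Σ ratio = 16, N = 1116):
  white: 1116 × 12/16 = 837
  yellow: 1116 × 3/16 = 209.25
  green: 1116 × 1/16 = 69.75
χ² = Σ (O − E)² / E
  white: (869 − 837)² / 837 = 1.2234
  yellow: (173 − 209.25)² / 209.25 = 6.2799
  green: (74 − 69.75)² / 69.75 = 0.2590
χ² = 1.2234 + 6.2799 + 0.2590 = 7.7623 ≈ 7.762
Degrees of freedom = 3 − 1 = 2; critical value at α = 0.05 is 5.991.
Since 7.762 > 5.991, we reject the null hypothesis — the data do not fit the 12:3:1 ratio.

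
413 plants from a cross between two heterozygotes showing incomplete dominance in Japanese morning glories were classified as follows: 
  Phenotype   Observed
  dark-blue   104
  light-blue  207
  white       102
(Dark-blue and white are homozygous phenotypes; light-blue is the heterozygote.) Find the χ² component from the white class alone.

With incomplete dominance, a heterozygote × heterozygote cross gives a 1:2:1 phenotypic ratio.
Total ratio parts = 4. Expected numbers out of 413:
  dark-blue: 413 × 1/4 = 103.25
  light-blue: 413 × 2/4 = 206.5
  white: 413 × 1/4 = 103.25
Contribution of white: (102 − 103.25)² / 103.25 = 0.0151

0.015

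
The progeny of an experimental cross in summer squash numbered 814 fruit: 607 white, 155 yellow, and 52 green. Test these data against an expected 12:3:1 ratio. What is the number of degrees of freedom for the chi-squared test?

2

A goodness-of-fit test with 3 phenotype classes has df = 3 − 1 = 2.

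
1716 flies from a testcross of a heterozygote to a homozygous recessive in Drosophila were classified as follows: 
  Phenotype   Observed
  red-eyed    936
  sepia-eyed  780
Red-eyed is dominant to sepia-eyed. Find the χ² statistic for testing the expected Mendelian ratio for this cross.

A testcross of a heterozygote (Aa × aa) gives a 1:1 phenotypic ratio.
The 1:1 ratio has 2 parts, so with N = 1716 the expected counts are:
  red-eyed: 1716 × 1/2 = 858
  sepia-eyed: 1716 × 1/2 = 858
χ² = Σ (O − E)² / E
  red-eyed: (936 − 858)² / 858 = 7.0909
  sepia-eyed: (780 − 858)² / 858 = 7.0909
χ² = 7.0909 + 7.0909 = 14.1818 ≈ 14.182

14.182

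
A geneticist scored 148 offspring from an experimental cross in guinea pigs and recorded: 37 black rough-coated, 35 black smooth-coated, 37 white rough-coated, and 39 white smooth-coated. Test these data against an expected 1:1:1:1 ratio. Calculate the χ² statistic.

0.216

Total ratio parts = 4. Expected numbers out of 148:
  black rough-coated: 148 × 1/4 = 37
  black smooth-coated: 148 × 1/4 = 37
  white rough-coated: 148 × 1/4 = 37
  white smooth-coated: 148 × 1/4 = 37
χ² = Σ (O − E)² / E
  black rough-coated: (37 − 37)² / 37 = 0.0000
  black smooth-coated: (35 − 37)² / 37 = 0.1081
  white rough-coated: (37 − 37)² / 37 = 0.0000
  white smooth-coated: (39 − 37)² / 37 = 0.1081
χ² = 0.0000 + 0.1081 + 0.0000 + 0.1081 = 0.2162 ≈ 0.216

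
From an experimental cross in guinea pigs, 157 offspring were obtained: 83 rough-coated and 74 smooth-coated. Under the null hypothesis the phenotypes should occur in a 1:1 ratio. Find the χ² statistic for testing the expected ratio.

0.516

The 1:1 ratio has 2 parts, so with N = 157 the expected counts are:
  rough-coated: 157 × 1/2 = 78.5
  smooth-coated: 157 × 1/2 = 78.5
χ² = Σ (O − E)² / E
  rough-coated: (83 − 78.5)² / 78.5 = 0.2580
  smooth-coated: (74 − 78.5)² / 78.5 = 0.2580
χ² = 0.2580 + 0.2580 = 0.516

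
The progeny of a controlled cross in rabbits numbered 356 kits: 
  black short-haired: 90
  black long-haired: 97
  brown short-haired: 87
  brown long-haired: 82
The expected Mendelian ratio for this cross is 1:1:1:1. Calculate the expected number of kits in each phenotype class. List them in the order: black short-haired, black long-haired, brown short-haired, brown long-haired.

Total ratio parts = 4. Expected numbers out of 356:
  black short-haired: 356 × 1/4 = 89
  black long-haired: 356 × 1/4 = 89
  brown short-haired: 356 × 1/4 = 89
  brown long-haired: 356 × 1/4 = 89

89, 89, 89, 89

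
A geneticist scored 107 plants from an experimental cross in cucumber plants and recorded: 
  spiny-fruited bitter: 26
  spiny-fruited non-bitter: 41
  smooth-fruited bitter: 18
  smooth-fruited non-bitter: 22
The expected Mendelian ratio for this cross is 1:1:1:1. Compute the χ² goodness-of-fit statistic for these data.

11.318

Total ratio parts = 4. Expected numbers out of 107:
  spiny-fruited bitter: 107 × 1/4 = 26.75
  spiny-fruited non-bitter: 107 × 1/4 = 26.75
  smooth-fruited bitter: 107 × 1/4 = 26.75
  smooth-fruited non-bitter: 107 × 1/4 = 26.75
χ² = Σ (O − E)² / E
  spiny-fruited bitter: (26 − 26.75)² / 26.75 = 0.0210
  spiny-fruited non-bitter: (41 − 26.75)² / 26.75 = 7.5911
  smooth-fruited bitter: (18 − 26.75)² / 26.75 = 2.8621
  smooth-fruited non-bitter: (22 − 26.75)² / 26.75 = 0.8435
χ² = 0.0210 + 7.5911 + 2.8621 + 0.8435 = 11.3177 ≈ 11.318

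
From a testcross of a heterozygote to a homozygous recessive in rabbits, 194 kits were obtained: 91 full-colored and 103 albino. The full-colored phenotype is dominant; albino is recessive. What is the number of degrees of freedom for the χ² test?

1

A testcross of a heterozygote (Aa × aa) gives a 1:1 phenotypic ratio.
A goodness-of-fit test with 2 phenotype classes has df = 2 − 1 = 1.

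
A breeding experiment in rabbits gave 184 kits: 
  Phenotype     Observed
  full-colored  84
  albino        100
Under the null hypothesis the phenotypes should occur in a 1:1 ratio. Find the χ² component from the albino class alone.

Total ratio parts = 2. Expected numbers out of 184:
  full-colored: 184 × 1/2 = 92
  albino: 184 × 1/2 = 92
Contribution of albino: (100 − 92)² / 92 = 0.6957

0.696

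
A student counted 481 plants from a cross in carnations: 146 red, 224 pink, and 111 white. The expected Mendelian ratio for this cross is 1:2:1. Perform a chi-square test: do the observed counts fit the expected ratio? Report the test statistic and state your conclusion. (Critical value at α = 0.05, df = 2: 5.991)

7.358; not consistent

Total ratio parts = 4. Expected numbers out of 481:
  red: 481 × 1/4 = 120.25
  pink: 481 × 2/4 = 240.5
  white: 481 × 1/4 = 120.25
χ² = Σ (O − E)² / E
  red: (146 − 120.25)² / 120.25 = 5.5140
  pink: (224 − 240.5)² / 240.5 = 1.1320
  white: (111 − 120.25)² / 120.25 = 0.7115
χ² = 5.5140 + 1.1320 + 0.7115 = 7.3575 ≈ 7.358
Degrees of freedom = 3 − 1 = 2; critical value at α = 0.05 is 5.991.
Since 7.358 > 5.991, we reject the null hypothesis — the data do not fit the 1:2:1 ratio.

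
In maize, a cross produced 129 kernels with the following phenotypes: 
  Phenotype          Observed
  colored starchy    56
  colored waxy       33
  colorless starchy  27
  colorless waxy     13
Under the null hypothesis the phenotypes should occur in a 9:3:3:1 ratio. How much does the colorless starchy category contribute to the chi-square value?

0.327

The 9:3:3:1 ratio has 16 parts, so with N = 129 the expected counts are:
  colored starchy: 129 × 9/16 = 72.5625
  colored waxy: 129 × 3/16 = 24.1875
  colorless starchy: 129 × 3/16 = 24.1875
  colorless waxy: 129 × 1/16 = 8.0625
Contribution of colorless starchy: (27 − 24.1875)² / 24.1875 = 0.3270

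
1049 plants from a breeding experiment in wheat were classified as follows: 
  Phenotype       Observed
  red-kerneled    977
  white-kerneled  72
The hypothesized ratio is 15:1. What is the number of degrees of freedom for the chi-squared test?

A goodness-of-fit test with 2 phenotype classes has df = 2 − 1 = 1.

1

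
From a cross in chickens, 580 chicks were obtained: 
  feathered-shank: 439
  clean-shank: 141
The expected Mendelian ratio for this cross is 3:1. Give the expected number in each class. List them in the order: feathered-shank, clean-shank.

Under the 3:1 hypothesis (Σ ratio = 4, N = 580):
  feathered-shank: 580 × 3/4 = 435
  clean-shank: 580 × 1/4 = 145

435, 145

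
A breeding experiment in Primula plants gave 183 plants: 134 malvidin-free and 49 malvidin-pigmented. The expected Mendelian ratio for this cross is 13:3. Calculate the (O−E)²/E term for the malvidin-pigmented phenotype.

Total ratio parts = 16. Expected numbers out of 183:
  malvidin-free: 183 × 13/16 = 148.6875
  malvidin-pigmented: 183 × 3/16 = 34.3125
Contribution of malvidin-pigmented: (49 − 34.3125)² / 34.3125 = 6.2870

6.287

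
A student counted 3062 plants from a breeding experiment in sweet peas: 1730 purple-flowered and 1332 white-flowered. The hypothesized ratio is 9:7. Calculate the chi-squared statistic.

Total ratio parts = 16. Expected numbers out of 3062:
  purple-flowered: 3062 × 9/16 = 1722.375
  white-flowered: 3062 × 7/16 = 1339.625
χ² = Σ (O − E)² / E
  purple-flowered: (1730 − 1722.375)² / 1722.375 = 0.0338
  white-flowered: (1332 − 1339.625)² / 1339.625 = 0.0434
χ² = 0.0338 + 0.0434 = 0.0772 ≈ 0.077

0.077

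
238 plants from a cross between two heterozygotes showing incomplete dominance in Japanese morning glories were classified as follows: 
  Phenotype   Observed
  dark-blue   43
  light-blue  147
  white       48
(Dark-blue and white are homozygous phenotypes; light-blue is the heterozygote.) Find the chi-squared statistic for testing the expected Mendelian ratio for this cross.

With incomplete dominance, a heterozygote × heterozygote cross gives a 1:2:1 phenotypic ratio.
The 1:2:1 ratio has 4 parts, so with N = 238 the expected counts are:
  dark-blue: 238 × 1/4 = 59.5
  light-blue: 238 × 2/4 = 119
  white: 238 × 1/4 = 59.5
χ² = Σ (O − E)² / E
  dark-blue: (43 − 59.5)² / 59.5 = 4.5756
  light-blue: (147 − 119)² / 119 = 6.5882
  white: (48 − 59.5)² / 59.5 = 2.2227
χ² = 4.5756 + 6.5882 + 2.2227 = 13.3865 ≈ 13.387

13.387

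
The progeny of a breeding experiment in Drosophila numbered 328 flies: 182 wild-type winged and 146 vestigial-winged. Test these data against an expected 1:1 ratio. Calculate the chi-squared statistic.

3.951

Under the 1:1 hypothesis (Σ ratio = 2, N = 328):
  wild-type winged: 328 × 1/2 = 164
  vestigial-winged: 328 × 1/2 = 164
χ² = Σ (O − E)² / E
  wild-type winged: (182 − 164)² / 164 = 1.9756
  vestigial-winged: (146 − 164)² / 164 = 1.9756
χ² = 1.9756 + 1.9756 = 3.9512 ≈ 3.951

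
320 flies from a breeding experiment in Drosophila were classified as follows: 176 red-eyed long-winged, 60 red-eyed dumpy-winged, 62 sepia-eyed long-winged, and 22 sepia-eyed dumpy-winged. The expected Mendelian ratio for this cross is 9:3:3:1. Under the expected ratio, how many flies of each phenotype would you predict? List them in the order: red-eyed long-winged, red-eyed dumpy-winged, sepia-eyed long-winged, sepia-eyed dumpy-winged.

Total ratio parts = 16. Expected numbers out of 320:
  red-eyed long-winged: 320 × 9/16 = 180
  red-eyed dumpy-winged: 320 × 3/16 = 60
  sepia-eyed long-winged: 320 × 3/16 = 60
  sepia-eyed dumpy-winged: 320 × 1/16 = 20

180, 60, 60, 20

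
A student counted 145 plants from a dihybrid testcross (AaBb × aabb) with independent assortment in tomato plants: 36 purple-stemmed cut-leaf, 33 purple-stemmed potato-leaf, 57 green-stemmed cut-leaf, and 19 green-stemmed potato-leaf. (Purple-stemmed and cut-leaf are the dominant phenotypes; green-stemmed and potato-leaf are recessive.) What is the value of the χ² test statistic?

A dihybrid testcross with independent assortment gives a 1:1:1:1 ratio.
Expected counts for N = 145 under a 1:1:1:1 ratio (total parts = 4):
  purple-stemmed cut-leaf: 145 × 1/4 = 36.25
  purple-stemmed potato-leaf: 145 × 1/4 = 36.25
  green-stemmed cut-leaf: 145 × 1/4 = 36.25
  green-stemmed potato-leaf: 145 × 1/4 = 36.25
χ² = Σ (O − E)² / E
  purple-stemmed cut-leaf: (36 − 36.25)² / 36.25 = 0.0017
  purple-stemmed potato-leaf: (33 − 36.25)² / 36.25 = 0.2914
  green-stemmed cut-leaf: (57 − 36.25)² / 36.25 = 11.8776
  green-stemmed potato-leaf: (19 − 36.25)² / 36.25 = 8.2086
χ² = 0.0017 + 0.2914 + 11.8776 + 8.2086 = 20.3793 ≈ 20.379

20.379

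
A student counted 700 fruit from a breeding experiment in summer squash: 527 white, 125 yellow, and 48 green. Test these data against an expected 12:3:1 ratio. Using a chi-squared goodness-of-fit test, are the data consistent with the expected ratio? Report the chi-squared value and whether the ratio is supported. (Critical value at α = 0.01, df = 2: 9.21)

0.718; consistent

Total ratio parts = 16. Expected numbers out of 700:
  white: 700 × 12/16 = 525
  yellow: 700 × 3/16 = 131.25
  green: 700 × 1/16 = 43.75
χ² = Σ (O − E)² / E
  white: (527 − 525)² / 525 = 0.0076
  yellow: (125 − 131.25)² / 131.25 = 0.2976
  green: (48 − 43.75)² / 43.75 = 0.4129
χ² = 0.0076 + 0.2976 + 0.4129 = 0.7181 ≈ 0.718
Degrees of freedom = 3 − 1 = 2; critical value at α = 0.01 is 9.21.
Since 0.718 < 9.21, we fail to reject the null hypothesis — the data are consistent with the 12:3:1 ratio.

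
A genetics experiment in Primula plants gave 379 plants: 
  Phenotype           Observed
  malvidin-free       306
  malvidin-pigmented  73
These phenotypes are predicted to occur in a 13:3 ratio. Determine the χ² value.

0.065

The 13:3 ratio has 16 parts, so with N = 379 the expected counts are:
  malvidin-free: 379 × 13/16 = 307.9375
  malvidin-pigmented: 379 × 3/16 = 71.0625
χ² = Σ (O − E)² / E
  malvidin-free: (306 − 307.9375)² / 307.9375 = 0.0122
  malvidin-pigmented: (73 − 71.0625)² / 71.0625 = 0.0528
χ² = 0.0122 + 0.0528 = 0.065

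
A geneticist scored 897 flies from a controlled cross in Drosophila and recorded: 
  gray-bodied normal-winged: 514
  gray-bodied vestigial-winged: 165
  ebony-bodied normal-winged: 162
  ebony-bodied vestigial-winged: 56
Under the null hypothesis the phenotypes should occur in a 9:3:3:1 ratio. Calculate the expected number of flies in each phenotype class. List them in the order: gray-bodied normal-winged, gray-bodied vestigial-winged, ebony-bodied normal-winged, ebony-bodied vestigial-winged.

Total ratio parts = 16. Expected numbers out of 897:
  gray-bodied normal-winged: 897 × 9/16 = 504.5625
  gray-bodied vestigial-winged: 897 × 3/16 = 168.1875
  ebony-bodied normal-winged: 897 × 3/16 = 168.1875
  ebony-bodied vestigial-winged: 897 × 1/16 = 56.0625

504.5625, 168.1875, 168.1875, 56.0625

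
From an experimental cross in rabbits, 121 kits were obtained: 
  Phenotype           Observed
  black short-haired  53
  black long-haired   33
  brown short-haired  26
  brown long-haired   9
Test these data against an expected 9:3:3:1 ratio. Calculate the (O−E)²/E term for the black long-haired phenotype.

Expected counts for N = 121 under a 9:3:3:1 ratio (total parts = 16):
  black short-haired: 121 × 9/16 = 68.0625
  black long-haired: 121 × 3/16 = 22.6875
  brown short-haired: 121 × 3/16 = 22.6875
  brown long-haired: 121 × 1/16 = 7.5625
Contribution of black long-haired: (33 − 22.6875)² / 22.6875 = 4.6875

4.688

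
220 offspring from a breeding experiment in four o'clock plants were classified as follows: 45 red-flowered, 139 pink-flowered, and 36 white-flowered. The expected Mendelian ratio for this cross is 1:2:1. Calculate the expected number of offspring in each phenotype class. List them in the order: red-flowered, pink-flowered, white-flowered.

55, 110, 55

Total ratio parts = 4. Expected numbers out of 220:
  red-flowered: 220 × 1/4 = 55
  pink-flowered: 220 × 2/4 = 110
  white-flowered: 220 × 1/4 = 55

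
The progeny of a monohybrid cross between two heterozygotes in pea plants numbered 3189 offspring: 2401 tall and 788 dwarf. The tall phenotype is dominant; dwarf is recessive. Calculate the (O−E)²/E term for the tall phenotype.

For a monohybrid cross between heterozygotes with complete dominance, the expected phenotypic ratio is 3:1.
Total ratio parts = 4. Expected numbers out of 3189:
  tall: 3189 × 3/4 = 2391.75
  dwarf: 3189 × 1/4 = 797.25
Contribution of tall: (2401 − 2391.75)² / 2391.75 = 0.0358

0.036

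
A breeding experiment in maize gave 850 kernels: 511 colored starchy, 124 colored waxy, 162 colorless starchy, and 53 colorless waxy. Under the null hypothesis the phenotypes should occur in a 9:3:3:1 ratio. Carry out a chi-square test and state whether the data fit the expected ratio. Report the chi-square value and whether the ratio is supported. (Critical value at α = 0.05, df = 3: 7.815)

Total ratio parts = 16. Expected numbers out of 850:
  colored starchy: 850 × 9/16 = 478.125
  colored waxy: 850 × 3/16 = 159.375
  colorless starchy: 850 × 3/16 = 159.375
  colorless waxy: 850 × 1/16 = 53.125
χ² = Σ (O − E)² / E
  colored starchy: (511 − 478.125)² / 478.125 = 2.2604
  colored waxy: (124 − 159.375)² / 159.375 = 7.8519
  colorless starchy: (162 − 159.375)² / 159.375 = 0.0432
  colorless waxy: (53 − 53.125)² / 53.125 = 0.0003
χ² = 2.2604 + 7.8519 + 0.0432 + 0.0003 = 10.1558 ≈ 10.156
Degrees of freedom = 4 − 1 = 3; critical value at α = 0.05 is 7.815.
Since 10.156 > 7.815, we reject the null hypothesis — the data do not fit the 9:3:3:1 ratio.

10.156; not consistent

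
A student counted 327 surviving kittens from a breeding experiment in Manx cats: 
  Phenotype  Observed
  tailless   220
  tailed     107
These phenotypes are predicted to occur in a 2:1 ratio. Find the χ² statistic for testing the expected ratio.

0.055

Expected counts for N = 327 under a 2:1 ratio (total parts = 3):
  tailless: 327 × 2/3 = 218
  tailed: 327 × 1/3 = 109
χ² = Σ (O − E)² / E
  tailless: (220 − 218)² / 218 = 0.0183
  tailed: (107 − 109)² / 109 = 0.0367
χ² = 0.0183 + 0.0367 = 0.055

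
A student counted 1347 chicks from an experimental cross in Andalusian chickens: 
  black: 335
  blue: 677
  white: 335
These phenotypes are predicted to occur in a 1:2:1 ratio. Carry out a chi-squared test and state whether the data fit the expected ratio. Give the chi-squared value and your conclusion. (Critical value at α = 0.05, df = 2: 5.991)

Under the 1:2:1 hypothesis (Σ ratio = 4, N = 1347):
  black: 1347 × 1/4 = 336.75
  blue: 1347 × 2/4 = 673.5
  white: 1347 × 1/4 = 336.75
χ² = Σ (O − E)² / E
  black: (335 − 336.75)² / 336.75 = 0.0091
  blue: (677 − 673.5)² / 673.5 = 0.0182
  white: (335 − 336.75)² / 336.75 = 0.0091
χ² = 0.0091 + 0.0182 + 0.0091 = 0.0364 ≈ 0.036
Degrees of freedom = 3 − 1 = 2; critical value at α = 0.05 is 5.991.
Since 0.036 < 5.991, we fail to reject the null hypothesis — the data are consistent with the 1:2:1 ratio.

0.036; consistent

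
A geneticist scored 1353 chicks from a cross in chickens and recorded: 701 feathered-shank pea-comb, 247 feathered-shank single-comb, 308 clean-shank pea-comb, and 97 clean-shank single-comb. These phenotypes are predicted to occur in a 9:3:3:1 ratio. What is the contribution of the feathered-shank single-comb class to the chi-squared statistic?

0.176

The 9:3:3:1 ratio has 16 parts, so with N = 1353 the expected counts are:
  feathered-shank pea-comb: 1353 × 9/16 = 761.0625
  feathered-shank single-comb: 1353 × 3/16 = 253.6875
  clean-shank pea-comb: 1353 × 3/16 = 253.6875
  clean-shank single-comb: 1353 × 1/16 = 84.5625
Contribution of feathered-shank single-comb: (247 − 253.6875)² / 253.6875 = 0.1763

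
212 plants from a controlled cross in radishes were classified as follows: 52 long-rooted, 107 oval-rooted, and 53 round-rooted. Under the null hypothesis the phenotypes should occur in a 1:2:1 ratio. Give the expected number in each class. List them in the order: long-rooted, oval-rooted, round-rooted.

Expected counts for N = 212 under a 1:2:1 ratio (total parts = 4):
  long-rooted: 212 × 1/4 = 53
  oval-rooted: 212 × 2/4 = 106
  round-rooted: 212 × 1/4 = 53

53, 106, 53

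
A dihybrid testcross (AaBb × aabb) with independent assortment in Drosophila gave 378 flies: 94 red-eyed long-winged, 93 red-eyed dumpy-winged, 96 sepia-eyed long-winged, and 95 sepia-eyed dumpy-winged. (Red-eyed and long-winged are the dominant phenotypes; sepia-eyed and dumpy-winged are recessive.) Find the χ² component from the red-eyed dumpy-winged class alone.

A dihybrid testcross with independent assortment gives a 1:1:1:1 ratio.
Expected counts for N = 378 under a 1:1:1:1 ratio (total parts = 4):
  red-eyed long-winged: 378 × 1/4 = 94.5
  red-eyed dumpy-winged: 378 × 1/4 = 94.5
  sepia-eyed long-winged: 378 × 1/4 = 94.5
  sepia-eyed dumpy-winged: 378 × 1/4 = 94.5
Contribution of red-eyed dumpy-winged: (93 − 94.5)² / 94.5 = 0.0238

0.024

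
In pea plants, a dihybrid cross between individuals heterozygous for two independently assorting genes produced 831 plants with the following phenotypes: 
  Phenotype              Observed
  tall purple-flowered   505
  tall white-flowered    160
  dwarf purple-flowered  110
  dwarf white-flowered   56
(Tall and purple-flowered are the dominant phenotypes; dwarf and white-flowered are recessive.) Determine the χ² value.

16.919

A dihybrid F₂ with independent assortment and complete dominance at both loci gives a 9:3:3:1 phenotypic ratio.
Under the 9:3:3:1 hypothesis (Σ ratio = 16, N = 831):
  tall purple-flowered: 831 × 9/16 = 467.4375
  tall white-flowered: 831 × 3/16 = 155.8125
  dwarf purple-flowered: 831 × 3/16 = 155.8125
  dwarf white-flowered: 831 × 1/16 = 51.9375
χ² = Σ (O − E)² / E
  tall purple-flowered: (505 − 467.4375)² / 467.4375 = 3.0185
  tall white-flowered: (160 − 155.8125)² / 155.8125 = 0.1125
  dwarf purple-flowered: (110 − 155.8125)² / 155.8125 = 13.4699
  dwarf white-flowered: (56 − 51.9375)² / 51.9375 = 0.3178
χ² = 3.0185 + 0.1125 + 13.4699 + 0.3178 = 16.9187 ≈ 16.919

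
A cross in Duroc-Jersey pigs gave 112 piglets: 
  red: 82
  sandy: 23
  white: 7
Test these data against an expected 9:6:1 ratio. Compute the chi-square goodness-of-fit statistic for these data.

Under the 9:6:1 hypothesis (Σ ratio = 16, N = 112):
  red: 112 × 9/16 = 63
  sandy: 112 × 6/16 = 42
  white: 112 × 1/16 = 7
χ² = Σ (O − E)² / E
  red: (82 − 63)² / 63 = 5.7302
  sandy: (23 − 42)² / 42 = 8.5952
  white: (7 − 7)² / 7 = 0.0000
χ² = 5.7302 + 8.5952 + 0.0000 = 14.3254 ≈ 14.325

14.325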